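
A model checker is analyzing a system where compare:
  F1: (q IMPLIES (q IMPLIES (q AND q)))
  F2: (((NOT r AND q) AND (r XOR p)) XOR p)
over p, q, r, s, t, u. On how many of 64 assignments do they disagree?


F1 = (q IMPLIES (q IMPLIES (q AND q)))
F2 = (((NOT r AND q) AND (r XOR p)) XOR p)
Evaluate both on each of 64 rows (bits = p,q,r,s,t,u):
  row 0 [000000]: F1=1 F2=0 (differ) -> 1
  row 1 [000001]: F1=1 F2=0 (differ) -> 1
  row 2 [000010]: F1=1 F2=0 (differ) -> 1
  row 3 [000011]: F1=1 F2=0 (differ) -> 1
  row 4 [000100]: F1=1 F2=0 (differ) -> 1
  (every remaining row is evaluated the same way; all 64 results are listed next)
Full result column, 8 rows per line (p,q,r fixed per line; s,t,u runs 000..111 left to right):
  rows 0-7 [p,q,r=000]: 11111111  (ones: 8)
  rows 8-15 [p,q,r=001]: 11111111  (ones: 8)
  rows 16-23 [p,q,r=010]: 11111111  (ones: 8)
  rows 24-31 [p,q,r=011]: 11111111  (ones: 8)
  rows 32-39 [p,q,r=100]: 00000000  (ones: 0)
  rows 40-47 [p,q,r=101]: 00000000  (ones: 0)
  rows 48-55 [p,q,r=110]: 11111111  (ones: 8)
  rows 56-63 [p,q,r=111]: 00000000  (ones: 0)
Disagreements = 8+8+8+8+0+0+8+0 = 40

40


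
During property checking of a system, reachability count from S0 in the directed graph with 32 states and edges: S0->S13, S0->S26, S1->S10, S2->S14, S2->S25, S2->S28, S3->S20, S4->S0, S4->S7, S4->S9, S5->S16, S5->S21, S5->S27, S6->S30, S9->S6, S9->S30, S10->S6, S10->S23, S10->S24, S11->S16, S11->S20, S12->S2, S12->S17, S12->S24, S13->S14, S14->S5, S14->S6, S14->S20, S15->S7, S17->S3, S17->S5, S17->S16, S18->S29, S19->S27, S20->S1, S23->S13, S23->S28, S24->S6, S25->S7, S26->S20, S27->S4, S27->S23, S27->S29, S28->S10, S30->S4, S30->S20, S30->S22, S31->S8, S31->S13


BFS from S0:
  layer 0: {S0}
  layer 1: {S13, S26}
  layer 2: {S14, S20}
  layer 3: {S1, S5, S6}
  layer 4: {S10, S16, S21, S27, S30}
  layer 5: {S4, S22, S23, S24, S29}
  layer 6: {S7, S9, S28}
Reachable set: {S0, S1, S4, S5, S6, S7, S9, S10, S13, S14, S16, S20, S21, S22, S23, S24, S26, S27, S28, S29, S30}
Count = 21

21


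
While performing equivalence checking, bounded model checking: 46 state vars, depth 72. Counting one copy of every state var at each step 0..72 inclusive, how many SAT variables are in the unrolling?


BMC unrolls to depth k, creating one copy of each state var for steps 0..k.
Step count = 72 + 1 = 73 (steps 0 through 72)
Vars per step = 46
Total = 46 * 73 = 3358

3358


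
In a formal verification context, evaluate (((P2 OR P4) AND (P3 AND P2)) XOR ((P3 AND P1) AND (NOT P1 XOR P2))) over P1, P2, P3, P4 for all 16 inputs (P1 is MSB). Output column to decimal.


Formula: (((P2 OR P4) AND (P3 AND P2)) XOR ((P3 AND P1) AND (NOT P1 XOR P2))) over P1, P2, P3, P4 (16 rows)
Evaluate each row (bits = P1,P2,P3,P4, MSB first):
  row 0 [0000]: (((0 OR 0) AND (0 AND 0)) XOR ((0 AND 0) AND (NOT 0 XOR 0))) -> 0
  row 1 [0001]: (((0 OR 1) AND (0 AND 0)) XOR ((0 AND 0) AND (NOT 0 XOR 0))) -> 0
  row 2 [0010]: (((0 OR 0) AND (1 AND 0)) XOR ((1 AND 0) AND (NOT 0 XOR 0))) -> 0
  row 3 [0011]: (((0 OR 1) AND (1 AND 0)) XOR ((1 AND 0) AND (NOT 0 XOR 0))) -> 0
  row 4 [0100]: (((1 OR 0) AND (0 AND 1)) XOR ((0 AND 0) AND (NOT 0 XOR 1))) -> 0
  row 5 [0101]: (((1 OR 1) AND (0 AND 1)) XOR ((0 AND 0) AND (NOT 0 XOR 1))) -> 0
  row 6 [0110]: (((1 OR 0) AND (1 AND 1)) XOR ((1 AND 0) AND (NOT 0 XOR 1))) -> 1
  row 7 [0111]: (((1 OR 1) AND (1 AND 1)) XOR ((1 AND 0) AND (NOT 0 XOR 1))) -> 1
  row 8 [1000]: (((0 OR 0) AND (0 AND 0)) XOR ((0 AND 1) AND (NOT 1 XOR 0))) -> 0
  row 9 [1001]: (((0 OR 1) AND (0 AND 0)) XOR ((0 AND 1) AND (NOT 1 XOR 0))) -> 0
  row 10 [1010]: (((0 OR 0) AND (1 AND 0)) XOR ((1 AND 1) AND (NOT 1 XOR 0))) -> 0
  row 11 [1011]: (((0 OR 1) AND (1 AND 0)) XOR ((1 AND 1) AND (NOT 1 XOR 0))) -> 0
  row 12 [1100]: (((1 OR 0) AND (0 AND 1)) XOR ((0 AND 1) AND (NOT 1 XOR 1))) -> 0
  row 13 [1101]: (((1 OR 1) AND (0 AND 1)) XOR ((0 AND 1) AND (NOT 1 XOR 1))) -> 0
  row 14 [1110]: (((1 OR 0) AND (1 AND 1)) XOR ((1 AND 1) AND (NOT 1 XOR 1))) -> 0
  row 15 [1111]: (((1 OR 1) AND (1 AND 1)) XOR ((1 AND 1) AND (NOT 1 XOR 1))) -> 0
Full result column, 4 rows per line (P1,P2 fixed per line; P3,P4 runs 00..11 left to right):
  rows 0-3 [P1,P2=00]: 0000  = hex 0
  rows 4-7 [P1,P2=01]: 0011  = hex 3
  rows 8-11 [P1,P2=10]: 0000  = hex 0
  rows 12-15 [P1,P2=11]: 0000  = hex 0
Output column (row 0 .. row 15) = 0000001100000000
Output column grouped in 4s = 0000 0011 0000 0000 = 0x0300
Convert to decimal digit by digit (value = value*16 + digit):
  0 -> 0
  0*16 + 3 = 3
  3*16 + 0 = 48
  48*16 + 0 = 768
Decimal = 768

768


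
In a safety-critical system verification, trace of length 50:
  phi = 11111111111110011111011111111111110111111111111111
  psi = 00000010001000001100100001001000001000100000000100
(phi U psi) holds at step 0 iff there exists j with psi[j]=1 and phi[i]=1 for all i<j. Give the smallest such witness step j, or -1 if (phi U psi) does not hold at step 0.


(phi U psi) at 0: need smallest j with psi[j]=1 and phi[i]=1 for all i in [0,j).
Scan from step 0:
  step 0: phi=1, psi=0 -> continue
  step 1: phi=1, psi=0 -> continue
  step 2: phi=1, psi=0 -> continue
  step 3: phi=1, psi=0 -> continue
  step 6: psi=1 and phi held for [0,6) -> witness found
Witness step = 6

6


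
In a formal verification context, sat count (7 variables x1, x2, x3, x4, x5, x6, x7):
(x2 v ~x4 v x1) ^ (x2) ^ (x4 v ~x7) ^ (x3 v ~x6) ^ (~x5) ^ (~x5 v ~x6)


CNF with 6 clauses over 7 vars (128 assignments).
An assignment satisfies CNF iff every clause has >=1 true literal.
Check each row (bits = x1,x2,x3,x4,x5,x6,x7; clause T/F shown):
  row 0 [0000000]: clauses=TFTTTT -> 0
  row 1 [0000001]: clauses=TFFTTT -> 0
  row 2 [0000010]: clauses=TFTFTT -> 0
  row 3 [0000011]: clauses=TFFFTT -> 0
  row 4 [0000100]: clauses=TFTTFT -> 0
  (every remaining row is evaluated the same way; all 128 results are listed next)
Full result column, 8 rows per line (x1,x2,x3,x4 fixed per line; x5,x6,x7 runs 000..111 left to right):
  rows 0-7 [x1,x2,x3,x4=0000]: 00000000  (ones: 0)
  rows 8-15 [x1,x2,x3,x4=0001]: 00000000  (ones: 0)
  rows 16-23 [x1,x2,x3,x4=0010]: 00000000  (ones: 0)
  rows 24-31 [x1,x2,x3,x4=0011]: 00000000  (ones: 0)
  rows 32-39 [x1,x2,x3,x4=0100]: 10000000  (ones: 1)
  rows 40-47 [x1,x2,x3,x4=0101]: 11000000  (ones: 2)
  rows 48-55 [x1,x2,x3,x4=0110]: 10100000  (ones: 2)
  rows 56-63 [x1,x2,x3,x4=0111]: 11110000  (ones: 4)
  rows 64-71 [x1,x2,x3,x4=1000]: 00000000  (ones: 0)
  rows 72-79 [x1,x2,x3,x4=1001]: 00000000  (ones: 0)
  rows 80-87 [x1,x2,x3,x4=1010]: 00000000  (ones: 0)
  rows 88-95 [x1,x2,x3,x4=1011]: 00000000  (ones: 0)
  rows 96-103 [x1,x2,x3,x4=1100]: 10000000  (ones: 1)
  rows 104-111 [x1,x2,x3,x4=1101]: 11000000  (ones: 2)
  rows 112-119 [x1,x2,x3,x4=1110]: 10100000  (ones: 2)
  rows 120-127 [x1,x2,x3,x4=1111]: 11110000  (ones: 4)
Satisfying assignments = 0+0+0+0+1+2+2+4+0+0+0+0+1+2+2+4 = 18

18


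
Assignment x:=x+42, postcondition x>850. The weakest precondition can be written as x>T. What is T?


Formula: wp(x:=E, P) = P[E/x] (substitute E for x in postcondition)
Step 1: Postcondition: x>850
Step 2: Substitute x+42 for x: x+42>850
Step 3: Solve for x: x > 850-42 = 808

808


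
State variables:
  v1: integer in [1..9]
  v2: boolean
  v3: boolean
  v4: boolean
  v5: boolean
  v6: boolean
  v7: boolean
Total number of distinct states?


State space = product of domain sizes of all variables.
Domain sizes:
  v1 (integer in [1..9]): 9
  v2 (boolean): 2
  v3 (boolean): 2
  v4 (boolean): 2
  v5 (boolean): 2
  v6 (boolean): 2
  v7 (boolean): 2
Product = 9 * 2 * 2 * 2 * 2 * 2 * 2 = 576

576


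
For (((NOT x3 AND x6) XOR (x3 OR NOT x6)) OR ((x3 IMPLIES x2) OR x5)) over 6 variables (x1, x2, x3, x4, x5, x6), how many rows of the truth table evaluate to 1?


Formula: (((NOT x3 AND x6) XOR (x3 OR NOT x6)) OR ((x3 IMPLIES x2) OR x5)) over 6 vars (64 rows)
Evaluate each row (x1, x2, x3, x4, x5, x6 as bits, MSB first):
  row 0 [000000]: (((NOT 0 AND 0) XOR (0 OR NOT 0)) OR ((0 IMPLIES 0) OR 0)) -> 1
  row 1 [000001]: (((NOT 0 AND 1) XOR (0 OR NOT 1)) OR ((0 IMPLIES 0) OR 0)) -> 1
  row 2 [000010]: (((NOT 0 AND 0) XOR (0 OR NOT 0)) OR ((0 IMPLIES 0) OR 1)) -> 1
  row 3 [000011]: (((NOT 0 AND 1) XOR (0 OR NOT 1)) OR ((0 IMPLIES 0) OR 1)) -> 1
  row 4 [000100]: (((NOT 0 AND 0) XOR (0 OR NOT 0)) OR ((0 IMPLIES 0) OR 0)) -> 1
  (every remaining row is evaluated the same way; all 64 results are listed next)
Full result column, 8 rows per line (x1,x2,x3 fixed per line; x4,x5,x6 runs 000..111 left to right):
  rows 0-7 [x1,x2,x3=000]: 11111111  (ones: 8)
  rows 8-15 [x1,x2,x3=001]: 11111111  (ones: 8)
  rows 16-23 [x1,x2,x3=010]: 11111111  (ones: 8)
  rows 24-31 [x1,x2,x3=011]: 11111111  (ones: 8)
  rows 32-39 [x1,x2,x3=100]: 11111111  (ones: 8)
  rows 40-47 [x1,x2,x3=101]: 11111111  (ones: 8)
  rows 48-55 [x1,x2,x3=110]: 11111111  (ones: 8)
  rows 56-63 [x1,x2,x3=111]: 11111111  (ones: 8)
Count of 1-rows = 8+8+8+8+8+8+8+8 = 64

64


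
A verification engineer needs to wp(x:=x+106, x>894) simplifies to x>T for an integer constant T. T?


Formula: wp(x:=E, P) = P[E/x] (substitute E for x in postcondition)
Step 1: Postcondition: x>894
Step 2: Substitute x+106 for x: x+106>894
Step 3: Solve for x: x > 894-106 = 788

788


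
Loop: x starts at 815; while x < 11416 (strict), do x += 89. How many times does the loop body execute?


Step 1: x goes from 815 toward 11416 by 89; the body runs while x<11416, so iterations = ceil((bound-start)/step)
Step 2: Distance=10601
Step 3: ceil(10601/89)=120

120


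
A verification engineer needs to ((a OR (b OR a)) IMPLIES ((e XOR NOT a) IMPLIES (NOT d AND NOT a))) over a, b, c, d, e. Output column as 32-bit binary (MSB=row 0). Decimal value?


Formula: ((a OR (b OR a)) IMPLIES ((e XOR NOT a) IMPLIES (NOT d AND NOT a))) over a, b, c, d, e (32 rows)
Evaluate each row (bits = a,b,c,d,e, MSB first):
  row 0 [00000]: ((0 OR (0 OR 0)) IMPLIES ((0 XOR NOT 0) IMPLIES (NOT 0 AND NOT 0))) -> 1
  row 1 [00001]: ((0 OR (0 OR 0)) IMPLIES ((1 XOR NOT 0) IMPLIES (NOT 0 AND NOT 0))) -> 1
  row 2 [00010]: ((0 OR (0 OR 0)) IMPLIES ((0 XOR NOT 0) IMPLIES (NOT 1 AND NOT 0))) -> 1
  row 3 [00011]: ((0 OR (0 OR 0)) IMPLIES ((1 XOR NOT 0) IMPLIES (NOT 1 AND NOT 0))) -> 1
  row 4 [00100]: ((0 OR (0 OR 0)) IMPLIES ((0 XOR NOT 0) IMPLIES (NOT 0 AND NOT 0))) -> 1
  row 5 [00101]: ((0 OR (0 OR 0)) IMPLIES ((1 XOR NOT 0) IMPLIES (NOT 0 AND NOT 0))) -> 1
  row 6 [00110]: ((0 OR (0 OR 0)) IMPLIES ((0 XOR NOT 0) IMPLIES (NOT 1 AND NOT 0))) -> 1
  row 7 [00111]: ((0 OR (0 OR 0)) IMPLIES ((1 XOR NOT 0) IMPLIES (NOT 1 AND NOT 0))) -> 1
  row 8 [01000]: ((0 OR (1 OR 0)) IMPLIES ((0 XOR NOT 0) IMPLIES (NOT 0 AND NOT 0))) -> 1
  row 9 [01001]: ((0 OR (1 OR 0)) IMPLIES ((1 XOR NOT 0) IMPLIES (NOT 0 AND NOT 0))) -> 1
  row 10 [01010]: ((0 OR (1 OR 0)) IMPLIES ((0 XOR NOT 0) IMPLIES (NOT 1 AND NOT 0))) -> 0
  row 11 [01011]: ((0 OR (1 OR 0)) IMPLIES ((1 XOR NOT 0) IMPLIES (NOT 1 AND NOT 0))) -> 1
  row 12 [01100]: ((0 OR (1 OR 0)) IMPLIES ((0 XOR NOT 0) IMPLIES (NOT 0 AND NOT 0))) -> 1
  row 13 [01101]: ((0 OR (1 OR 0)) IMPLIES ((1 XOR NOT 0) IMPLIES (NOT 0 AND NOT 0))) -> 1
  row 14 [01110]: ((0 OR (1 OR 0)) IMPLIES ((0 XOR NOT 0) IMPLIES (NOT 1 AND NOT 0))) -> 0
  row 15 [01111]: ((0 OR (1 OR 0)) IMPLIES ((1 XOR NOT 0) IMPLIES (NOT 1 AND NOT 0))) -> 1
  row 16 [10000]: ((1 OR (0 OR 1)) IMPLIES ((0 XOR NOT 1) IMPLIES (NOT 0 AND NOT 1))) -> 1
  row 17 [10001]: ((1 OR (0 OR 1)) IMPLIES ((1 XOR NOT 1) IMPLIES (NOT 0 AND NOT 1))) -> 0
  row 18 [10010]: ((1 OR (0 OR 1)) IMPLIES ((0 XOR NOT 1) IMPLIES (NOT 1 AND NOT 1))) -> 1
  row 19 [10011]: ((1 OR (0 OR 1)) IMPLIES ((1 XOR NOT 1) IMPLIES (NOT 1 AND NOT 1))) -> 0
  row 20 [10100]: ((1 OR (0 OR 1)) IMPLIES ((0 XOR NOT 1) IMPLIES (NOT 0 AND NOT 1))) -> 1
  row 21 [10101]: ((1 OR (0 OR 1)) IMPLIES ((1 XOR NOT 1) IMPLIES (NOT 0 AND NOT 1))) -> 0
  row 22 [10110]: ((1 OR (0 OR 1)) IMPLIES ((0 XOR NOT 1) IMPLIES (NOT 1 AND NOT 1))) -> 1
  row 23 [10111]: ((1 OR (0 OR 1)) IMPLIES ((1 XOR NOT 1) IMPLIES (NOT 1 AND NOT 1))) -> 0
  row 24 [11000]: ((1 OR (1 OR 1)) IMPLIES ((0 XOR NOT 1) IMPLIES (NOT 0 AND NOT 1))) -> 1
  row 25 [11001]: ((1 OR (1 OR 1)) IMPLIES ((1 XOR NOT 1) IMPLIES (NOT 0 AND NOT 1))) -> 0
  row 26 [11010]: ((1 OR (1 OR 1)) IMPLIES ((0 XOR NOT 1) IMPLIES (NOT 1 AND NOT 1))) -> 1
  row 27 [11011]: ((1 OR (1 OR 1)) IMPLIES ((1 XOR NOT 1) IMPLIES (NOT 1 AND NOT 1))) -> 0
  row 28 [11100]: ((1 OR (1 OR 1)) IMPLIES ((0 XOR NOT 1) IMPLIES (NOT 0 AND NOT 1))) -> 1
  row 29 [11101]: ((1 OR (1 OR 1)) IMPLIES ((1 XOR NOT 1) IMPLIES (NOT 0 AND NOT 1))) -> 0
  row 30 [11110]: ((1 OR (1 OR 1)) IMPLIES ((0 XOR NOT 1) IMPLIES (NOT 1 AND NOT 1))) -> 1
  row 31 [11111]: ((1 OR (1 OR 1)) IMPLIES ((1 XOR NOT 1) IMPLIES (NOT 1 AND NOT 1))) -> 0
Full result column, 4 rows per line (a,b,c fixed per line; d,e runs 00..11 left to right):
  rows 0-3 [a,b,c=000]: 1111  = hex F
  rows 4-7 [a,b,c=001]: 1111  = hex F
  rows 8-11 [a,b,c=010]: 1101  = hex D
  rows 12-15 [a,b,c=011]: 1101  = hex D
  rows 16-19 [a,b,c=100]: 1010  = hex A
  rows 20-23 [a,b,c=101]: 1010  = hex A
  rows 24-27 [a,b,c=110]: 1010  = hex A
  rows 28-31 [a,b,c=111]: 1010  = hex A
Output column (row 0 .. row 31) = 11111111110111011010101010101010
Output column grouped in 4s = 1111 1111 1101 1101 1010 1010 1010 1010 = 0xFFDDAAAA
Convert to decimal digit by digit (value = value*16 + digit):
  F -> 15
  15*16 + 15 (F) = 255
  255*16 + 13 (D) = 4093
  4093*16 + 13 (D) = 65501
  65501*16 + 10 (A) = 1048026
  1048026*16 + 10 (A) = 16768426
  16768426*16 + 10 (A) = 268294826
  268294826*16 + 10 (A) = 4292717226
Decimal = 4292717226

4292717226


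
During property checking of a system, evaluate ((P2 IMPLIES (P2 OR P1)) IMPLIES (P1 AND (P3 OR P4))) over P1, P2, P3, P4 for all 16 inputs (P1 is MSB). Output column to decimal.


Formula: ((P2 IMPLIES (P2 OR P1)) IMPLIES (P1 AND (P3 OR P4))) over P1, P2, P3, P4 (16 rows)
Evaluate each row (bits = P1,P2,P3,P4, MSB first):
  row 0 [0000]: ((0 IMPLIES (0 OR 0)) IMPLIES (0 AND (0 OR 0))) -> 0
  row 1 [0001]: ((0 IMPLIES (0 OR 0)) IMPLIES (0 AND (0 OR 1))) -> 0
  row 2 [0010]: ((0 IMPLIES (0 OR 0)) IMPLIES (0 AND (1 OR 0))) -> 0
  row 3 [0011]: ((0 IMPLIES (0 OR 0)) IMPLIES (0 AND (1 OR 1))) -> 0
  row 4 [0100]: ((1 IMPLIES (1 OR 0)) IMPLIES (0 AND (0 OR 0))) -> 0
  row 5 [0101]: ((1 IMPLIES (1 OR 0)) IMPLIES (0 AND (0 OR 1))) -> 0
  row 6 [0110]: ((1 IMPLIES (1 OR 0)) IMPLIES (0 AND (1 OR 0))) -> 0
  row 7 [0111]: ((1 IMPLIES (1 OR 0)) IMPLIES (0 AND (1 OR 1))) -> 0
  row 8 [1000]: ((0 IMPLIES (0 OR 1)) IMPLIES (1 AND (0 OR 0))) -> 0
  row 9 [1001]: ((0 IMPLIES (0 OR 1)) IMPLIES (1 AND (0 OR 1))) -> 1
  row 10 [1010]: ((0 IMPLIES (0 OR 1)) IMPLIES (1 AND (1 OR 0))) -> 1
  row 11 [1011]: ((0 IMPLIES (0 OR 1)) IMPLIES (1 AND (1 OR 1))) -> 1
  row 12 [1100]: ((1 IMPLIES (1 OR 1)) IMPLIES (1 AND (0 OR 0))) -> 0
  row 13 [1101]: ((1 IMPLIES (1 OR 1)) IMPLIES (1 AND (0 OR 1))) -> 1
  row 14 [1110]: ((1 IMPLIES (1 OR 1)) IMPLIES (1 AND (1 OR 0))) -> 1
  row 15 [1111]: ((1 IMPLIES (1 OR 1)) IMPLIES (1 AND (1 OR 1))) -> 1
Full result column, 4 rows per line (P1,P2 fixed per line; P3,P4 runs 00..11 left to right):
  rows 0-3 [P1,P2=00]: 0000  = hex 0
  rows 4-7 [P1,P2=01]: 0000  = hex 0
  rows 8-11 [P1,P2=10]: 0111  = hex 7
  rows 12-15 [P1,P2=11]: 0111  = hex 7
Output column (row 0 .. row 15) = 0000000001110111
Output column grouped in 4s = 0000 0000 0111 0111 = 0x0077
Convert to decimal digit by digit (value = value*16 + digit):
  0 -> 0
  0*16 + 0 = 0
  0*16 + 7 = 7
  7*16 + 7 = 119
Decimal = 119

119


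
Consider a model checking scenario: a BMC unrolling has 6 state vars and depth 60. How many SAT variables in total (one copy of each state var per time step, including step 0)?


BMC unrolls to depth k, creating one copy of each state var for steps 0..k.
Step count = 60 + 1 = 61 (steps 0 through 60)
Vars per step = 6
Total = 6 * 61 = 366

366


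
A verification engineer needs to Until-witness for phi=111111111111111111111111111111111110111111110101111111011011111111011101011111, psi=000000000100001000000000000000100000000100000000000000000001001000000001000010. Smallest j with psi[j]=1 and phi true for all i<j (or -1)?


(phi U psi) at 0: need smallest j with psi[j]=1 and phi[i]=1 for all i in [0,j).
Scan from step 0:
  step 0: phi=1, psi=0 -> continue
  step 1: phi=1, psi=0 -> continue
  step 2: phi=1, psi=0 -> continue
  step 3: phi=1, psi=0 -> continue
  step 9: psi=1 and phi held for [0,9) -> witness found
Witness step = 9

9


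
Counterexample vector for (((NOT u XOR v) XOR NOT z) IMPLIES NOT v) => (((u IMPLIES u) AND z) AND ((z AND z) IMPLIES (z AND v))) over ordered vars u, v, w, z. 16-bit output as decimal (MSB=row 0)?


F1 = (((NOT u XOR v) XOR NOT z) IMPLIES NOT v)
F2 = (((u IMPLIES u) AND z) AND ((z AND z) IMPLIES (z AND v)))
Counterexample to F1=>F2 is where F1=1 and F2=0.
Evaluate each row (bits = u,v,w,z, MSB first):
  row 0 [0000]: F1=1 F2=0 -> F1&~F2 -> 1
  row 1 [0001]: F1=1 F2=0 -> F1&~F2 -> 1
  row 2 [0010]: F1=1 F2=0 -> F1&~F2 -> 1
  row 3 [0011]: F1=1 F2=0 -> F1&~F2 -> 1
  row 4 [0100]: F1=0 F2=0 -> F1&~F2 -> 0
  row 5 [0101]: F1=1 F2=1 -> F1&~F2 -> 0
  row 6 [0110]: F1=0 F2=0 -> F1&~F2 -> 0
  row 7 [0111]: F1=1 F2=1 -> F1&~F2 -> 0
  row 8 [1000]: F1=1 F2=0 -> F1&~F2 -> 1
  row 9 [1001]: F1=1 F2=0 -> F1&~F2 -> 1
  row 10 [1010]: F1=1 F2=0 -> F1&~F2 -> 1
  row 11 [1011]: F1=1 F2=0 -> F1&~F2 -> 1
  row 12 [1100]: F1=1 F2=0 -> F1&~F2 -> 1
  row 13 [1101]: F1=0 F2=1 -> F1&~F2 -> 0
  row 14 [1110]: F1=1 F2=0 -> F1&~F2 -> 1
  row 15 [1111]: F1=0 F2=1 -> F1&~F2 -> 0
Full result column, 4 rows per line (u,v fixed per line; w,z runs 00..11 left to right):
  rows 0-3 [u,v=00]: 1111  = hex F
  rows 4-7 [u,v=01]: 0000  = hex 0
  rows 8-11 [u,v=10]: 1111  = hex F
  rows 12-15 [u,v=11]: 1010  = hex A
Counterexample vector (row 0 .. row 15) = 1111000011111010
Output column grouped in 4s = 1111 0000 1111 1010 = 0xF0FA
Convert to decimal digit by digit (value = value*16 + digit):
  F -> 15
  15*16 + 0 = 240
  240*16 + 15 (F) = 3855
  3855*16 + 10 (A) = 61690
Decimal = 61690

61690


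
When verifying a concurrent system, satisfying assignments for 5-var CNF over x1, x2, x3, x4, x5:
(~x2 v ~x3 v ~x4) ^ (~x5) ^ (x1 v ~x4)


CNF with 3 clauses over 5 vars (32 assignments).
An assignment satisfies CNF iff every clause has >=1 true literal.
Check each row (bits = x1,x2,x3,x4,x5; clause T/F shown):
  row 0 [00000]: clauses=TTT -> 1
  row 1 [00001]: clauses=TFT -> 0
  row 2 [00010]: clauses=TTF -> 0
  row 3 [00011]: clauses=TFF -> 0
  row 4 [00100]: clauses=TTT -> 1
  row 5 [00101]: clauses=TFT -> 0
  row 6 [00110]: clauses=TTF -> 0
  row 7 [00111]: clauses=TFF -> 0
  row 8 [01000]: clauses=TTT -> 1
  row 9 [01001]: clauses=TFT -> 0
  row 10 [01010]: clauses=TTF -> 0
  row 11 [01011]: clauses=TFF -> 0
  row 12 [01100]: clauses=TTT -> 1
  row 13 [01101]: clauses=TFT -> 0
  row 14 [01110]: clauses=FTF -> 0
  row 15 [01111]: clauses=FFF -> 0
  row 16 [10000]: clauses=TTT -> 1
  row 17 [10001]: clauses=TFT -> 0
  row 18 [10010]: clauses=TTT -> 1
  row 19 [10011]: clauses=TFT -> 0
  row 20 [10100]: clauses=TTT -> 1
  row 21 [10101]: clauses=TFT -> 0
  row 22 [10110]: clauses=TTT -> 1
  row 23 [10111]: clauses=TFT -> 0
  row 24 [11000]: clauses=TTT -> 1
  row 25 [11001]: clauses=TFT -> 0
  row 26 [11010]: clauses=TTT -> 1
  row 27 [11011]: clauses=TFT -> 0
  row 28 [11100]: clauses=TTT -> 1
  row 29 [11101]: clauses=TFT -> 0
  row 30 [11110]: clauses=FTT -> 0
  row 31 [11111]: clauses=FFT -> 0
Full result column, 8 rows per line (x1,x2 fixed per line; x3,x4,x5 runs 000..111 left to right):
  rows 0-7 [x1,x2=00]: 10001000  (ones: 2)
  rows 8-15 [x1,x2=01]: 10001000  (ones: 2)
  rows 16-23 [x1,x2=10]: 10101010  (ones: 4)
  rows 24-31 [x1,x2=11]: 10101000  (ones: 3)
Satisfying assignments = 2+2+4+3 = 11

11


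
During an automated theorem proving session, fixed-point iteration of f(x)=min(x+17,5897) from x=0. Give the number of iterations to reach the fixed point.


Step 1: x=0, cap=5897, increment=17
Step 2: x grows by 17 each step until capped at 5897; fixed point is x=5897
Step 3: iterations = ceil(5897/17) = 347

347


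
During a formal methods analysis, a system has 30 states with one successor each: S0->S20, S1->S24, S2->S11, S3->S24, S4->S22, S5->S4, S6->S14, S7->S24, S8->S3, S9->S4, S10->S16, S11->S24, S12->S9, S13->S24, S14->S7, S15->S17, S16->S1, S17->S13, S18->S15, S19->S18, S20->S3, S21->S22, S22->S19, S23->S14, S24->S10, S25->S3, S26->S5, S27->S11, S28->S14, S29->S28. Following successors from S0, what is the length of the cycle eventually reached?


Trace from S0 until a state repeats:
  S0 -> S20 -> S3 -> S24 -> S10 -> S16 -> S1 -> S24
S24 first seen at step 3, revisited at step 7.
Cycle length = 7 - 3 = 4

4


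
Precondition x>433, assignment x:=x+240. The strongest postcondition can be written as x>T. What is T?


Formula: sp(P, x:=E) = exists old_x. (x = E[old_x/x]) AND P[old_x/x] (old_x is the value of x before the assignment; eliminate old_x by solving x = E[old_x/x] for old_x)
Step 1: Precondition P: x>433, i.e. old_x > 433
Step 2: Assignment gives x = old_x + 240, so old_x = x - 240
Step 3: Substitute into P: x - 240 > 433
Step 4: Simplify: x > 433+240 = 673

673


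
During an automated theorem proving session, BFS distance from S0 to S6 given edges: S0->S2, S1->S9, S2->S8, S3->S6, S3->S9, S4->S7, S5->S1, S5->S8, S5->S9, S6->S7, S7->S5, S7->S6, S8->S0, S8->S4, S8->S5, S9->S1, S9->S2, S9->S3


BFS layer-by-layer from S0:
  dist 0: {S0}
  dist 1: {S2}
  dist 2: {S8}
  dist 3: {S4, S5}
  dist 4: {S1, S7, S9}
  dist 5: {S3, S6}
  -> S6 reached at distance 5
Shortest path length = 5

5


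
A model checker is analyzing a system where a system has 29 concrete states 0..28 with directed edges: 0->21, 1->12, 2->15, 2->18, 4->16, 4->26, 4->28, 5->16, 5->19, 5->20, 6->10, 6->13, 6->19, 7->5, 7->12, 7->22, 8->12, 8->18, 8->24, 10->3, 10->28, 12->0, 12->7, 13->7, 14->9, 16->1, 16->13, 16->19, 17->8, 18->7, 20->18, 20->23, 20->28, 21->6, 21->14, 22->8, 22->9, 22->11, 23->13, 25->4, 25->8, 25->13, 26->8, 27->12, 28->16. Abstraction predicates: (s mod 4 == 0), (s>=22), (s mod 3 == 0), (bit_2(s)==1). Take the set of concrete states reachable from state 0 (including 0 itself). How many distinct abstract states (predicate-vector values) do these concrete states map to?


BFS from 0:
Concrete reachable: {0, 1, 3, 5, 6, 7, 8, 9, 10, 11, 12, 13, 14, 16, 18, 19, 20, 21, 22, 23, 24, 28}
Abstract via predicates (s mod 4 == 0), (s>=22), (s mod 3 == 0), (bit_2(s)==1):
  (0,0,0,0) <- {1, 10, 11, 19}
  (0,0,0,1) <- {5, 7, 13, 14}
  (0,0,1,0) <- {3, 9, 18}
  (0,0,1,1) <- {6, 21}
  (0,1,0,1) <- {22, 23}
  (1,0,0,0) <- {8, 16}
  (1,0,0,1) <- {20}
  (1,0,1,0) <- {0}
  (1,0,1,1) <- {12}
  (1,1,0,1) <- {28}
  (1,1,1,0) <- {24}
Distinct abstract states = 11

11


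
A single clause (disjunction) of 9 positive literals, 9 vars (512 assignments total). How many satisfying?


Step 1: Total=2^9=512
Step 2: Unsat when all 9 false: 2^0=1
Step 3: Sat=512-1=511

511


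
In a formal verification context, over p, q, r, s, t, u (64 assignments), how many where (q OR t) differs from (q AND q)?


F1 = (q OR t)
F2 = (q AND q)
Evaluate both on each of 64 rows (bits = p,q,r,s,t,u):
  row 0 [000000]: F1=0 F2=0 -> 0
  row 1 [000001]: F1=0 F2=0 -> 0
  row 2 [000010]: F1=1 F2=0 (differ) -> 1
  row 3 [000011]: F1=1 F2=0 (differ) -> 1
  row 4 [000100]: F1=0 F2=0 -> 0
  (every remaining row is evaluated the same way; all 64 results are listed next)
Full result column, 8 rows per line (p,q,r fixed per line; s,t,u runs 000..111 left to right):
  rows 0-7 [p,q,r=000]: 00110011  (ones: 4)
  rows 8-15 [p,q,r=001]: 00110011  (ones: 4)
  rows 16-23 [p,q,r=010]: 00000000  (ones: 0)
  rows 24-31 [p,q,r=011]: 00000000  (ones: 0)
  rows 32-39 [p,q,r=100]: 00110011  (ones: 4)
  rows 40-47 [p,q,r=101]: 00110011  (ones: 4)
  rows 48-55 [p,q,r=110]: 00000000  (ones: 0)
  rows 56-63 [p,q,r=111]: 00000000  (ones: 0)
Disagreements = 4+4+0+0+4+4+0+0 = 16

16


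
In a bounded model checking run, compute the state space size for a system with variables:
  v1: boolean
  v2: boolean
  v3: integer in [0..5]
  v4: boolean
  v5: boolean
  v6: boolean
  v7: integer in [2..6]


State space = product of domain sizes of all variables.
Domain sizes:
  v1 (boolean): 2
  v2 (boolean): 2
  v3 (integer in [0..5]): 6
  v4 (boolean): 2
  v5 (boolean): 2
  v6 (boolean): 2
  v7 (integer in [2..6]): 5
Product = 2 * 2 * 6 * 2 * 2 * 2 * 5 = 960

960


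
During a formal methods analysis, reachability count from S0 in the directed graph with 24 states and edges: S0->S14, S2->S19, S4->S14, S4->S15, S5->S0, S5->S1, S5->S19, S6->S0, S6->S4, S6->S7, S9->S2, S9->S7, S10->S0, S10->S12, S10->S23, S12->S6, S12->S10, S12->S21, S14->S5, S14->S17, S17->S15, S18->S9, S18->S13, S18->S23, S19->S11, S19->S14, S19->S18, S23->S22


BFS from S0:
  layer 0: {S0}
  layer 1: {S14}
  layer 2: {S5, S17}
  layer 3: {S1, S15, S19}
  layer 4: {S11, S18}
  layer 5: {S9, S13, S23}
  layer 6: {S2, S7, S22}
Reachable set: {S0, S1, S2, S5, S7, S9, S11, S13, S14, S15, S17, S18, S19, S22, S23}
Count = 15

15


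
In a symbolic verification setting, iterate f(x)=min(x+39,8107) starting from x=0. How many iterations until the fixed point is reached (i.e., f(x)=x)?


Step 1: x=0, cap=8107, increment=39
Step 2: x grows by 39 each step until capped at 8107; fixed point is x=8107
Step 3: iterations = ceil(8107/39) = 208

208


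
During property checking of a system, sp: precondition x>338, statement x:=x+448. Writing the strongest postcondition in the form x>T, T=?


Formula: sp(P, x:=E) = exists old_x. (x = E[old_x/x]) AND P[old_x/x] (old_x is the value of x before the assignment; eliminate old_x by solving x = E[old_x/x] for old_x)
Step 1: Precondition P: x>338, i.e. old_x > 338
Step 2: Assignment gives x = old_x + 448, so old_x = x - 448
Step 3: Substitute into P: x - 448 > 338
Step 4: Simplify: x > 338+448 = 786

786


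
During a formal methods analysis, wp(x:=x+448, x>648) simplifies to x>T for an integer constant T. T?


Formula: wp(x:=E, P) = P[E/x] (substitute E for x in postcondition)
Step 1: Postcondition: x>648
Step 2: Substitute x+448 for x: x+448>648
Step 3: Solve for x: x > 648-448 = 200

200


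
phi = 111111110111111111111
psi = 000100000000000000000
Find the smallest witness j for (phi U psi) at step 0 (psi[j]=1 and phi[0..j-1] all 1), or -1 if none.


(phi U psi) at 0: need smallest j with psi[j]=1 and phi[i]=1 for all i in [0,j).
Scan from step 0:
  step 0: phi=1, psi=0 -> continue
  step 1: phi=1, psi=0 -> continue
  step 2: phi=1, psi=0 -> continue
  step 3: psi=1 and phi held for [0,3) -> witness found
Witness step = 3

3


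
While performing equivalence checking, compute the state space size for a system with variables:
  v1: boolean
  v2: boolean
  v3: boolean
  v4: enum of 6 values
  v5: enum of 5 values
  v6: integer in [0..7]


State space = product of domain sizes of all variables.
Domain sizes:
  v1 (boolean): 2
  v2 (boolean): 2
  v3 (boolean): 2
  v4 (enum of 6 values): 6
  v5 (enum of 5 values): 5
  v6 (integer in [0..7]): 8
Product = 2 * 2 * 2 * 6 * 5 * 8 = 1920

1920


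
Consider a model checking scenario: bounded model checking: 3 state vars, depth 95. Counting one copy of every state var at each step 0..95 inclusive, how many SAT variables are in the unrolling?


BMC unrolls to depth k, creating one copy of each state var for steps 0..k.
Step count = 95 + 1 = 96 (steps 0 through 95)
Vars per step = 3
Total = 3 * 96 = 288

288


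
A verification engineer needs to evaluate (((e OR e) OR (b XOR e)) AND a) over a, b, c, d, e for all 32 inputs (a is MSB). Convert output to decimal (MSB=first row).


Formula: (((e OR e) OR (b XOR e)) AND a) over a, b, c, d, e (32 rows)
Evaluate each row (bits = a,b,c,d,e, MSB first):
  row 0 [00000]: (((0 OR 0) OR (0 XOR 0)) AND 0) -> 0
  row 1 [00001]: (((1 OR 1) OR (0 XOR 1)) AND 0) -> 0
  row 2 [00010]: (((0 OR 0) OR (0 XOR 0)) AND 0) -> 0
  row 3 [00011]: (((1 OR 1) OR (0 XOR 1)) AND 0) -> 0
  row 4 [00100]: (((0 OR 0) OR (0 XOR 0)) AND 0) -> 0
  row 5 [00101]: (((1 OR 1) OR (0 XOR 1)) AND 0) -> 0
  row 6 [00110]: (((0 OR 0) OR (0 XOR 0)) AND 0) -> 0
  row 7 [00111]: (((1 OR 1) OR (0 XOR 1)) AND 0) -> 0
  row 8 [01000]: (((0 OR 0) OR (1 XOR 0)) AND 0) -> 0
  row 9 [01001]: (((1 OR 1) OR (1 XOR 1)) AND 0) -> 0
  row 10 [01010]: (((0 OR 0) OR (1 XOR 0)) AND 0) -> 0
  row 11 [01011]: (((1 OR 1) OR (1 XOR 1)) AND 0) -> 0
  row 12 [01100]: (((0 OR 0) OR (1 XOR 0)) AND 0) -> 0
  row 13 [01101]: (((1 OR 1) OR (1 XOR 1)) AND 0) -> 0
  row 14 [01110]: (((0 OR 0) OR (1 XOR 0)) AND 0) -> 0
  row 15 [01111]: (((1 OR 1) OR (1 XOR 1)) AND 0) -> 0
  row 16 [10000]: (((0 OR 0) OR (0 XOR 0)) AND 1) -> 0
  row 17 [10001]: (((1 OR 1) OR (0 XOR 1)) AND 1) -> 1
  row 18 [10010]: (((0 OR 0) OR (0 XOR 0)) AND 1) -> 0
  row 19 [10011]: (((1 OR 1) OR (0 XOR 1)) AND 1) -> 1
  row 20 [10100]: (((0 OR 0) OR (0 XOR 0)) AND 1) -> 0
  row 21 [10101]: (((1 OR 1) OR (0 XOR 1)) AND 1) -> 1
  row 22 [10110]: (((0 OR 0) OR (0 XOR 0)) AND 1) -> 0
  row 23 [10111]: (((1 OR 1) OR (0 XOR 1)) AND 1) -> 1
  row 24 [11000]: (((0 OR 0) OR (1 XOR 0)) AND 1) -> 1
  row 25 [11001]: (((1 OR 1) OR (1 XOR 1)) AND 1) -> 1
  row 26 [11010]: (((0 OR 0) OR (1 XOR 0)) AND 1) -> 1
  row 27 [11011]: (((1 OR 1) OR (1 XOR 1)) AND 1) -> 1
  row 28 [11100]: (((0 OR 0) OR (1 XOR 0)) AND 1) -> 1
  row 29 [11101]: (((1 OR 1) OR (1 XOR 1)) AND 1) -> 1
  row 30 [11110]: (((0 OR 0) OR (1 XOR 0)) AND 1) -> 1
  row 31 [11111]: (((1 OR 1) OR (1 XOR 1)) AND 1) -> 1
Full result column, 4 rows per line (a,b,c fixed per line; d,e runs 00..11 left to right):
  rows 0-3 [a,b,c=000]: 0000  = hex 0
  rows 4-7 [a,b,c=001]: 0000  = hex 0
  rows 8-11 [a,b,c=010]: 0000  = hex 0
  rows 12-15 [a,b,c=011]: 0000  = hex 0
  rows 16-19 [a,b,c=100]: 0101  = hex 5
  rows 20-23 [a,b,c=101]: 0101  = hex 5
  rows 24-27 [a,b,c=110]: 1111  = hex F
  rows 28-31 [a,b,c=111]: 1111  = hex F
Output column (row 0 .. row 31) = 00000000000000000101010111111111
Output column grouped in 4s = 0000 0000 0000 0000 0101 0101 1111 1111 = 0x000055FF
Convert to decimal digit by digit (value = value*16 + digit):
  0 -> 0
  0*16 + 0 = 0
  0*16 + 0 = 0
  0*16 + 0 = 0
  0*16 + 5 = 5
  5*16 + 5 = 85
  85*16 + 15 (F) = 1375
  1375*16 + 15 (F) = 22015
Decimal = 22015

22015


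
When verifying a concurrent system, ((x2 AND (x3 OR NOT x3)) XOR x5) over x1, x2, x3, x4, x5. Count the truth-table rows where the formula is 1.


Formula: ((x2 AND (x3 OR NOT x3)) XOR x5) over 5 vars (32 rows)
Evaluate each row (x1, x2, x3, x4, x5 as bits, MSB first):
  row 0 [00000]: ((0 AND (0 OR NOT 0)) XOR 0) -> 0
  row 1 [00001]: ((0 AND (0 OR NOT 0)) XOR 1) -> 1
  row 2 [00010]: ((0 AND (0 OR NOT 0)) XOR 0) -> 0
  row 3 [00011]: ((0 AND (0 OR NOT 0)) XOR 1) -> 1
  row 4 [00100]: ((0 AND (1 OR NOT 1)) XOR 0) -> 0
  row 5 [00101]: ((0 AND (1 OR NOT 1)) XOR 1) -> 1
  row 6 [00110]: ((0 AND (1 OR NOT 1)) XOR 0) -> 0
  row 7 [00111]: ((0 AND (1 OR NOT 1)) XOR 1) -> 1
  row 8 [01000]: ((1 AND (0 OR NOT 0)) XOR 0) -> 1
  row 9 [01001]: ((1 AND (0 OR NOT 0)) XOR 1) -> 0
  row 10 [01010]: ((1 AND (0 OR NOT 0)) XOR 0) -> 1
  row 11 [01011]: ((1 AND (0 OR NOT 0)) XOR 1) -> 0
  row 12 [01100]: ((1 AND (1 OR NOT 1)) XOR 0) -> 1
  row 13 [01101]: ((1 AND (1 OR NOT 1)) XOR 1) -> 0
  row 14 [01110]: ((1 AND (1 OR NOT 1)) XOR 0) -> 1
  row 15 [01111]: ((1 AND (1 OR NOT 1)) XOR 1) -> 0
  row 16 [10000]: ((0 AND (0 OR NOT 0)) XOR 0) -> 0
  row 17 [10001]: ((0 AND (0 OR NOT 0)) XOR 1) -> 1
  row 18 [10010]: ((0 AND (0 OR NOT 0)) XOR 0) -> 0
  row 19 [10011]: ((0 AND (0 OR NOT 0)) XOR 1) -> 1
  row 20 [10100]: ((0 AND (1 OR NOT 1)) XOR 0) -> 0
  row 21 [10101]: ((0 AND (1 OR NOT 1)) XOR 1) -> 1
  row 22 [10110]: ((0 AND (1 OR NOT 1)) XOR 0) -> 0
  row 23 [10111]: ((0 AND (1 OR NOT 1)) XOR 1) -> 1
  row 24 [11000]: ((1 AND (0 OR NOT 0)) XOR 0) -> 1
  row 25 [11001]: ((1 AND (0 OR NOT 0)) XOR 1) -> 0
  row 26 [11010]: ((1 AND (0 OR NOT 0)) XOR 0) -> 1
  row 27 [11011]: ((1 AND (0 OR NOT 0)) XOR 1) -> 0
  row 28 [11100]: ((1 AND (1 OR NOT 1)) XOR 0) -> 1
  row 29 [11101]: ((1 AND (1 OR NOT 1)) XOR 1) -> 0
  row 30 [11110]: ((1 AND (1 OR NOT 1)) XOR 0) -> 1
  row 31 [11111]: ((1 AND (1 OR NOT 1)) XOR 1) -> 0
Full result column, 8 rows per line (x1,x2 fixed per line; x3,x4,x5 runs 000..111 left to right):
  rows 0-7 [x1,x2=00]: 01010101  (ones: 4)
  rows 8-15 [x1,x2=01]: 10101010  (ones: 4)
  rows 16-23 [x1,x2=10]: 01010101  (ones: 4)
  rows 24-31 [x1,x2=11]: 10101010  (ones: 4)
Count of 1-rows = 4+4+4+4 = 16

16


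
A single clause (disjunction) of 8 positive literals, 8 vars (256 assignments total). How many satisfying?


Step 1: Total=2^8=256
Step 2: Unsat when all 8 false: 2^0=1
Step 3: Sat=256-1=255

255


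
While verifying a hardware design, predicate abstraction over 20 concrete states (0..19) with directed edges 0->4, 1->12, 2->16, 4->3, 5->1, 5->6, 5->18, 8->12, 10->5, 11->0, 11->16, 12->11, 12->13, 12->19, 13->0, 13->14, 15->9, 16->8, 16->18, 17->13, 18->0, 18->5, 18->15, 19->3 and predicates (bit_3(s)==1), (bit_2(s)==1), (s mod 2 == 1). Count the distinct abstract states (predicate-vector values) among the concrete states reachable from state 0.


BFS from 0:
Concrete reachable: {0, 3, 4}
Abstract via predicates (bit_3(s)==1), (bit_2(s)==1), (s mod 2 == 1):
  (0,0,0) <- {0}
  (0,0,1) <- {3}
  (0,1,0) <- {4}
Distinct abstract states = 3

3


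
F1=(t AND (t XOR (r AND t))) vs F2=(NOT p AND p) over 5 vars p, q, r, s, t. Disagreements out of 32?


F1 = (t AND (t XOR (r AND t)))
F2 = (NOT p AND p)
Evaluate both on each of 32 rows (bits = p,q,r,s,t):
  row 0 [00000]: F1=0 F2=0 -> 0
  row 1 [00001]: F1=1 F2=0 (differ) -> 1
  row 2 [00010]: F1=0 F2=0 -> 0
  row 3 [00011]: F1=1 F2=0 (differ) -> 1
  row 4 [00100]: F1=0 F2=0 -> 0
  row 5 [00101]: F1=0 F2=0 -> 0
  row 6 [00110]: F1=0 F2=0 -> 0
  row 7 [00111]: F1=0 F2=0 -> 0
  row 8 [01000]: F1=0 F2=0 -> 0
  row 9 [01001]: F1=1 F2=0 (differ) -> 1
  row 10 [01010]: F1=0 F2=0 -> 0
  row 11 [01011]: F1=1 F2=0 (differ) -> 1
  row 12 [01100]: F1=0 F2=0 -> 0
  row 13 [01101]: F1=0 F2=0 -> 0
  row 14 [01110]: F1=0 F2=0 -> 0
  row 15 [01111]: F1=0 F2=0 -> 0
  row 16 [10000]: F1=0 F2=0 -> 0
  row 17 [10001]: F1=1 F2=0 (differ) -> 1
  row 18 [10010]: F1=0 F2=0 -> 0
  row 19 [10011]: F1=1 F2=0 (differ) -> 1
  row 20 [10100]: F1=0 F2=0 -> 0
  row 21 [10101]: F1=0 F2=0 -> 0
  row 22 [10110]: F1=0 F2=0 -> 0
  row 23 [10111]: F1=0 F2=0 -> 0
  row 24 [11000]: F1=0 F2=0 -> 0
  row 25 [11001]: F1=1 F2=0 (differ) -> 1
  row 26 [11010]: F1=0 F2=0 -> 0
  row 27 [11011]: F1=1 F2=0 (differ) -> 1
  row 28 [11100]: F1=0 F2=0 -> 0
  row 29 [11101]: F1=0 F2=0 -> 0
  row 30 [11110]: F1=0 F2=0 -> 0
  row 31 [11111]: F1=0 F2=0 -> 0
Full result column, 8 rows per line (p,q fixed per line; r,s,t runs 000..111 left to right):
  rows 0-7 [p,q=00]: 01010000  (ones: 2)
  rows 8-15 [p,q=01]: 01010000  (ones: 2)
  rows 16-23 [p,q=10]: 01010000  (ones: 2)
  rows 24-31 [p,q=11]: 01010000  (ones: 2)
Disagreements = 2+2+2+2 = 8

8


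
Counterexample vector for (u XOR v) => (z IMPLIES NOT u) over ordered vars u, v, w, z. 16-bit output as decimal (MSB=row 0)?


F1 = (u XOR v)
F2 = (z IMPLIES NOT u)
Counterexample to F1=>F2 is where F1=1 and F2=0.
Evaluate each row (bits = u,v,w,z, MSB first):
  row 0 [0000]: F1=0 F2=1 -> F1&~F2 -> 0
  row 1 [0001]: F1=0 F2=1 -> F1&~F2 -> 0
  row 2 [0010]: F1=0 F2=1 -> F1&~F2 -> 0
  row 3 [0011]: F1=0 F2=1 -> F1&~F2 -> 0
  row 4 [0100]: F1=1 F2=1 -> F1&~F2 -> 0
  row 5 [0101]: F1=1 F2=1 -> F1&~F2 -> 0
  row 6 [0110]: F1=1 F2=1 -> F1&~F2 -> 0
  row 7 [0111]: F1=1 F2=1 -> F1&~F2 -> 0
  row 8 [1000]: F1=1 F2=1 -> F1&~F2 -> 0
  row 9 [1001]: F1=1 F2=0 -> F1&~F2 -> 1
  row 10 [1010]: F1=1 F2=1 -> F1&~F2 -> 0
  row 11 [1011]: F1=1 F2=0 -> F1&~F2 -> 1
  row 12 [1100]: F1=0 F2=1 -> F1&~F2 -> 0
  row 13 [1101]: F1=0 F2=0 -> F1&~F2 -> 0
  row 14 [1110]: F1=0 F2=1 -> F1&~F2 -> 0
  row 15 [1111]: F1=0 F2=0 -> F1&~F2 -> 0
Full result column, 4 rows per line (u,v fixed per line; w,z runs 00..11 left to right):
  rows 0-3 [u,v=00]: 0000  = hex 0
  rows 4-7 [u,v=01]: 0000  = hex 0
  rows 8-11 [u,v=10]: 0101  = hex 5
  rows 12-15 [u,v=11]: 0000  = hex 0
Counterexample vector (row 0 .. row 15) = 0000000001010000
Output column grouped in 4s = 0000 0000 0101 0000 = 0x0050
Convert to decimal digit by digit (value = value*16 + digit):
  0 -> 0
  0*16 + 0 = 0
  0*16 + 5 = 5
  5*16 + 0 = 80
Decimal = 80

80


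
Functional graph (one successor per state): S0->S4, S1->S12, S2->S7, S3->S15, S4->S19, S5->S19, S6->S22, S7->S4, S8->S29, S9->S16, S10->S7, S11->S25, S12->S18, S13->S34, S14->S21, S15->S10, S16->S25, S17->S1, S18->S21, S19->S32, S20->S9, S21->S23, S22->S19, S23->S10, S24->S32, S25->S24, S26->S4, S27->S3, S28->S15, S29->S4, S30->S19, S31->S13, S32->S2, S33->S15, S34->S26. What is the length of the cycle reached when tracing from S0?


Trace from S0 until a state repeats:
  S0 -> S4 -> S19 -> S32 -> S2 -> S7 -> S4
S4 first seen at step 1, revisited at step 6.
Cycle length = 6 - 1 = 5

5


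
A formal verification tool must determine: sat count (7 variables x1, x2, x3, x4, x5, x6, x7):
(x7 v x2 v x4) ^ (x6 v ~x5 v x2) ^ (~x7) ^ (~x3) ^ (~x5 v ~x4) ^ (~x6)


CNF with 6 clauses over 7 vars (128 assignments).
An assignment satisfies CNF iff every clause has >=1 true literal.
Check each row (bits = x1,x2,x3,x4,x5,x6,x7; clause T/F shown):
  row 0 [0000000]: clauses=FTTTTT -> 0
  row 1 [0000001]: clauses=TTFTTT -> 0
  row 2 [0000010]: clauses=FTTTTF -> 0
  row 3 [0000011]: clauses=TTFTTF -> 0
  row 4 [0000100]: clauses=FFTTTT -> 0
  (every remaining row is evaluated the same way; all 128 results are listed next)
Full result column, 8 rows per line (x1,x2,x3,x4 fixed per line; x5,x6,x7 runs 000..111 left to right):
  rows 0-7 [x1,x2,x3,x4=0000]: 00000000  (ones: 0)
  rows 8-15 [x1,x2,x3,x4=0001]: 10000000  (ones: 1)
  rows 16-23 [x1,x2,x3,x4=0010]: 00000000  (ones: 0)
  rows 24-31 [x1,x2,x3,x4=0011]: 00000000  (ones: 0)
  rows 32-39 [x1,x2,x3,x4=0100]: 10001000  (ones: 2)
  rows 40-47 [x1,x2,x3,x4=0101]: 10000000  (ones: 1)
  rows 48-55 [x1,x2,x3,x4=0110]: 00000000  (ones: 0)
  rows 56-63 [x1,x2,x3,x4=0111]: 00000000  (ones: 0)
  rows 64-71 [x1,x2,x3,x4=1000]: 00000000  (ones: 0)
  rows 72-79 [x1,x2,x3,x4=1001]: 10000000  (ones: 1)
  rows 80-87 [x1,x2,x3,x4=1010]: 00000000  (ones: 0)
  rows 88-95 [x1,x2,x3,x4=1011]: 00000000  (ones: 0)
  rows 96-103 [x1,x2,x3,x4=1100]: 10001000  (ones: 2)
  rows 104-111 [x1,x2,x3,x4=1101]: 10000000  (ones: 1)
  rows 112-119 [x1,x2,x3,x4=1110]: 00000000  (ones: 0)
  rows 120-127 [x1,x2,x3,x4=1111]: 00000000  (ones: 0)
Satisfying assignments = 0+1+0+0+2+1+0+0+0+1+0+0+2+1+0+0 = 8

8


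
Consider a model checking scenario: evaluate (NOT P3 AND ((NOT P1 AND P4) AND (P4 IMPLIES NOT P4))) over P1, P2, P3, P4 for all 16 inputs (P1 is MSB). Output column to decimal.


Formula: (NOT P3 AND ((NOT P1 AND P4) AND (P4 IMPLIES NOT P4))) over P1, P2, P3, P4 (16 rows)
Evaluate each row (bits = P1,P2,P3,P4, MSB first):
  row 0 [0000]: (NOT 0 AND ((NOT 0 AND 0) AND (0 IMPLIES NOT 0))) -> 0
  row 1 [0001]: (NOT 0 AND ((NOT 0 AND 1) AND (1 IMPLIES NOT 1))) -> 0
  row 2 [0010]: (NOT 1 AND ((NOT 0 AND 0) AND (0 IMPLIES NOT 0))) -> 0
  row 3 [0011]: (NOT 1 AND ((NOT 0 AND 1) AND (1 IMPLIES NOT 1))) -> 0
  row 4 [0100]: (NOT 0 AND ((NOT 0 AND 0) AND (0 IMPLIES NOT 0))) -> 0
  row 5 [0101]: (NOT 0 AND ((NOT 0 AND 1) AND (1 IMPLIES NOT 1))) -> 0
  row 6 [0110]: (NOT 1 AND ((NOT 0 AND 0) AND (0 IMPLIES NOT 0))) -> 0
  row 7 [0111]: (NOT 1 AND ((NOT 0 AND 1) AND (1 IMPLIES NOT 1))) -> 0
  row 8 [1000]: (NOT 0 AND ((NOT 1 AND 0) AND (0 IMPLIES NOT 0))) -> 0
  row 9 [1001]: (NOT 0 AND ((NOT 1 AND 1) AND (1 IMPLIES NOT 1))) -> 0
  row 10 [1010]: (NOT 1 AND ((NOT 1 AND 0) AND (0 IMPLIES NOT 0))) -> 0
  row 11 [1011]: (NOT 1 AND ((NOT 1 AND 1) AND (1 IMPLIES NOT 1))) -> 0
  row 12 [1100]: (NOT 0 AND ((NOT 1 AND 0) AND (0 IMPLIES NOT 0))) -> 0
  row 13 [1101]: (NOT 0 AND ((NOT 1 AND 1) AND (1 IMPLIES NOT 1))) -> 0
  row 14 [1110]: (NOT 1 AND ((NOT 1 AND 0) AND (0 IMPLIES NOT 0))) -> 0
  row 15 [1111]: (NOT 1 AND ((NOT 1 AND 1) AND (1 IMPLIES NOT 1))) -> 0
Full result column, 4 rows per line (P1,P2 fixed per line; P3,P4 runs 00..11 left to right):
  rows 0-3 [P1,P2=00]: 0000  = hex 0
  rows 4-7 [P1,P2=01]: 0000  = hex 0
  rows 8-11 [P1,P2=10]: 0000  = hex 0
  rows 12-15 [P1,P2=11]: 0000  = hex 0
Output column (row 0 .. row 15) = 0000000000000000
Output column grouped in 4s = 0000 0000 0000 0000 = 0x0000
Convert to decimal digit by digit (value = value*16 + digit):
  0 -> 0
  0*16 + 0 = 0
  0*16 + 0 = 0
  0*16 + 0 = 0
Decimal = 0

0
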